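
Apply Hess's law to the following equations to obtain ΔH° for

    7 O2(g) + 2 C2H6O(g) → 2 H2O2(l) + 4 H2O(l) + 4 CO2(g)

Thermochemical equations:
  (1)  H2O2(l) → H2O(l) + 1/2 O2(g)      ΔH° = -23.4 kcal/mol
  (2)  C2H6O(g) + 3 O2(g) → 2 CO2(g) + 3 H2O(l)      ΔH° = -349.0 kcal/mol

ΔH° = -651.2 kcal/mol

(1) reversed and × 2: (-2)·(-23.4) = +46.8 kcal/mol
(2) × 2: (2)·(-349.0) = -698.0 kcal/mol
ΔH° = (-2)·(-23.4) + (2)·(-349.0) = -651.2 kcal/mol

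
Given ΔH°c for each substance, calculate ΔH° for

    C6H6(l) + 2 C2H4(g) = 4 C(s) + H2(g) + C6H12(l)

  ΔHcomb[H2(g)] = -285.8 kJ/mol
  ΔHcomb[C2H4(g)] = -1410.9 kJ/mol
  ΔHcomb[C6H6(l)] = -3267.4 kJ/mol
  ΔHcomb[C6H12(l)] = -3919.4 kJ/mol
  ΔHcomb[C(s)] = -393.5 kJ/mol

ΔH° = -310.0 kJ/mol

With combustion enthalpies, reactants minus products:
= [1·(-3267.4) + 2·(-1410.9)] − [4·(-393.5) + 1·(-285.8) + 1·(-3919.4)]
= -310.0 kJ/mol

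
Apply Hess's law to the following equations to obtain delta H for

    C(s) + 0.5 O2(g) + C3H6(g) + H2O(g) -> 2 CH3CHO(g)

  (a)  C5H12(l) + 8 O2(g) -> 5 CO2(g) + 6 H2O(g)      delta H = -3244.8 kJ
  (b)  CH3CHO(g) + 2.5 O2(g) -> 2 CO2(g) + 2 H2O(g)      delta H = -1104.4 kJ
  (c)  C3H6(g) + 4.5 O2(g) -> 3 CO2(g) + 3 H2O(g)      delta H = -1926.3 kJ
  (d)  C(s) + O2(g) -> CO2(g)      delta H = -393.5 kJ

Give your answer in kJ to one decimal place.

(a): not needed.
(b) reversed and × 2: (-2)·(-1104.4) = +2208.8 kJ
(c) as written: -1926.3 kJ
(d) as written: -393.5 kJ
delta H = (+2208.8) + (-1926.3) + (-393.5) = -111.0 kJ

delta H = -111.0 kJ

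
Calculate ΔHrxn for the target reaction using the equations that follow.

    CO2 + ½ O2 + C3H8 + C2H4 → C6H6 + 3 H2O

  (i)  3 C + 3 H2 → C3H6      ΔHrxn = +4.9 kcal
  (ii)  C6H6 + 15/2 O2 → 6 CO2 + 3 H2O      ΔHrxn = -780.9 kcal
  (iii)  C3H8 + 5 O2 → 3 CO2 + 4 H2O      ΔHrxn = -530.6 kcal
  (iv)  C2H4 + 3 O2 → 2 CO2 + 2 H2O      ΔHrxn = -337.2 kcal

(i): not needed (C appears nowhere else).
(ii) reversed (reverse to put C6H6 on the product side): +780.9 kcal
(iii) as written (C3H8 already on the reactant side): -530.6 kcal
(iv) as written (C2H4 already on the reactant side): -337.2 kcal
By Hess's law, ΔHrxn = (+780.9) + (-530.6) + (-337.2) = -86.9 kcal

ΔHrxn = -86.9 kcal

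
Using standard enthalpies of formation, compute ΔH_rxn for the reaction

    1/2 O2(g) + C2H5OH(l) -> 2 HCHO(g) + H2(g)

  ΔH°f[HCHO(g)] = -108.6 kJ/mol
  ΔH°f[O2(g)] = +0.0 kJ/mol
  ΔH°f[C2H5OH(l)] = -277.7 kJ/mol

ΔH_rxn = 60.5 kJ/mol

Products: 2·(-108.6) + 1·(+0.0) = -217.2
Reactants: 1/2·(+0.0) + 1·(-277.7) = -277.7
ΔH_rxn = (-217.2) − (-277.7) = 60.5 kJ/mol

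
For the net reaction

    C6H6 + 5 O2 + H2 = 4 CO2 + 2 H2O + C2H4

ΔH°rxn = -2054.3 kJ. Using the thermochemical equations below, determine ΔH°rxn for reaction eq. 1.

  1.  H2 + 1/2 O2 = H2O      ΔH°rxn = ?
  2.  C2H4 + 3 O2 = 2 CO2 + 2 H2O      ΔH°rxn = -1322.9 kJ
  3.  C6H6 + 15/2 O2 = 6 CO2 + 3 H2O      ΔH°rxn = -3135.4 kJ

ΔH°rxn = -241.8 kJ

eq. 1 as written (H2 already on the reactant side): contributes x
eq. 2 reversed (C2H4 must end up as a product): +1322.9 kJ
eq. 3 as written (C6H6 already on the reactant side): -3135.4 kJ
-2054.3 = (+1322.9) + (-3135.4) + x
x = (-2054.3 − (-1812.5)) / (1) = -241.8 kJ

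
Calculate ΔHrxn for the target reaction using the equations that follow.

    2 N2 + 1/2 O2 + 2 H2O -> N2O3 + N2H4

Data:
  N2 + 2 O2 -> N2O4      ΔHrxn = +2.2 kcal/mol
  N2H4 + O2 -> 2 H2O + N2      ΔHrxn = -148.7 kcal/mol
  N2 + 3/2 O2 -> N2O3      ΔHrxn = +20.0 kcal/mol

ΔHrxn = 168.7 kcal/mol

equation 1: not needed (N2O4 appears nowhere else).
equation 2 reversed (reverse to put N2H4 on the product side): +148.7 kcal/mol
equation 3 as written (N2O3 already on the product side): +20.0 kcal/mol
ΔHrxn = (-1)·(-148.7) + (1)·(+20.0) = 168.7 kcal/mol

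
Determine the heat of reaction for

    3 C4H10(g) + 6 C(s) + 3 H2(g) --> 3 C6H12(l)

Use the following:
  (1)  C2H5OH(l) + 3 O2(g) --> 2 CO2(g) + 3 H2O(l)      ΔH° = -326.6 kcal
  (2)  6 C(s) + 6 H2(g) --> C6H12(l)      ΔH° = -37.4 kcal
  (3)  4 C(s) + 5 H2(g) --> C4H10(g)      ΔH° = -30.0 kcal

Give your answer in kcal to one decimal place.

(1): not needed (O2(g) appears nowhere else).
(2) × 3 (scale by 3 for the 3 C6H12(l)): (3)·(-37.4) = -112.2 kcal
(3) reversed and × 3 (C4H10(g) must end up as a reactant; scale by 3 for the 3 C4H10(g)): (-3)·(-30.0) = +90.0 kcal
Combining the equations, ΔH° = (-112.2) + (+90.0) = -22.2 kcal

ΔH° = -22.2 kcal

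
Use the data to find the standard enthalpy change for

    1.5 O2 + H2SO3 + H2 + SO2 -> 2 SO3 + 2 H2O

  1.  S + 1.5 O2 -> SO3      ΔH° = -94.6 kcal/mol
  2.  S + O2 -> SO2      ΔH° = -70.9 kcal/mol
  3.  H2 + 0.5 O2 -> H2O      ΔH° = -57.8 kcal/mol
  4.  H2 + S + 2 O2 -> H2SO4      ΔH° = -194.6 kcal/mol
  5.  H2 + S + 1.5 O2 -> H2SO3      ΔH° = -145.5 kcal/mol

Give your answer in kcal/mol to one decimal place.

ΔH° = -88.4 kcal/mol

eq. 1 × 2 (×2 to match 2 SO3 in the target): (2)·(-94.6) = -189.2 kcal/mol
eq. 2 reversed (SO2 must end up as a reactant): +70.9 kcal/mol
eq. 3 × 2 (scale by 2 for the 2 H2O): (2)·(-57.8) = -115.6 kcal/mol
eq. 4: not needed (H2SO4 appears nowhere else).
eq. 5 reversed (reverse to put H2SO3 on the reactant side): +145.5 kcal/mol
ΔH° = (2)·(-94.6) + (-1)·(-70.9) + (2)·(-57.8) + (-1)·(-145.5) = -88.4 kcal/mol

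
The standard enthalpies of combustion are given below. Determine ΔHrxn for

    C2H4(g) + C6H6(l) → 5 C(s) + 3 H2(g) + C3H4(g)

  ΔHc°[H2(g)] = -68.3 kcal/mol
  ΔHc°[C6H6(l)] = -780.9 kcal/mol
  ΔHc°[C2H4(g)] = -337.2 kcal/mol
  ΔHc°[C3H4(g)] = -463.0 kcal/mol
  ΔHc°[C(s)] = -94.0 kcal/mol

Using ΔH = Σ nΔHc°(reactants) − Σ nΔHc°(products):
= [1·(-337.2) + 1·(-780.9)] − [5·(-94.0) + 3·(-68.3) + 1·(-463.0)]
= 19.8 kcal/mol

ΔHrxn = 19.8 kcal/mol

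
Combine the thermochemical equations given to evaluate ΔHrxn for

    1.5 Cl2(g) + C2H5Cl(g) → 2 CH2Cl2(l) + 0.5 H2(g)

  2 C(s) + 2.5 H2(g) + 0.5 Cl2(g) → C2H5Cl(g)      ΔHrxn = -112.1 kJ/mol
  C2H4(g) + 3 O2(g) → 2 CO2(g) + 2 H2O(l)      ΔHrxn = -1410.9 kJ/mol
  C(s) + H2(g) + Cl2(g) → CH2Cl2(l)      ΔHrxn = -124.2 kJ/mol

ΔHrxn = -136.3 kJ/mol

equation 1 reversed (C2H5Cl(g) must end up as a reactant): +112.1 kJ/mol
equation 2: not needed (C2H4(g) appears nowhere else).
equation 3 × 2 (×2 to match 2 CH2Cl2(l) in the target): (2)·(-124.2) = -248.4 kJ/mol
Combining the equations, ΔHrxn = (+112.1) + (-248.4) = -136.3 kJ/mol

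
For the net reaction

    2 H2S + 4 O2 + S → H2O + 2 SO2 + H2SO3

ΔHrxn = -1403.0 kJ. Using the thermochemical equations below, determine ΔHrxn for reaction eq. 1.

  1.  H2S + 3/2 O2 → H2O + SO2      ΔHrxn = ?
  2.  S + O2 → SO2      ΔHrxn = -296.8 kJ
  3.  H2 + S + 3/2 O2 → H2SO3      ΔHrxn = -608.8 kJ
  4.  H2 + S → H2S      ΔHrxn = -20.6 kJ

eq. 1 as written: contributes x
eq. 2 as written: -296.8 kJ
eq. 3 as written: -608.8 kJ
eq. 4 reversed: +20.6 kJ
-1403.0 = (-296.8) + (-608.8) + (+20.6) + x
x = (-1403.0 − (-885.0)) / (1) = -518.0 kJ

ΔHrxn = -518.0 kJ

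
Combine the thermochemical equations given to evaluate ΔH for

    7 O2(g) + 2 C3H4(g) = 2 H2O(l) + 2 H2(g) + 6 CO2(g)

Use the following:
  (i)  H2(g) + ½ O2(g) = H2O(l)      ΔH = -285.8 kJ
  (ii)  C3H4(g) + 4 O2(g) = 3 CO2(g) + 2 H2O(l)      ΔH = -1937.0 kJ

ΔH = -3302.4 kJ

(i) reversed and × 2 (H2(g) must end up as a product; ×2 to match 2 H2(g) in the target): (-2)·(-285.8) = +571.6 kJ
(ii) × 2 (×2 to match 2 C3H4(g) in the target): (2)·(-1937.0) = -3874.0 kJ
By Hess's law, ΔH = (+571.6) + (-3874.0) = -3302.4 kJ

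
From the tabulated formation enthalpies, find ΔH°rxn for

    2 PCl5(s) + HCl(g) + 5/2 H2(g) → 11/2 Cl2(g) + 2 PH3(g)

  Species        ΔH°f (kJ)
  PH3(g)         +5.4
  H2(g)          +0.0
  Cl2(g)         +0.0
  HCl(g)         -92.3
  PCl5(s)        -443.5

ΔH°rxn = 990.1 kJ

Products: 11/2·(+0.0) + 2·(+5.4) = +10.8
Reactants: 2·(-443.5) + 1·(-92.3) + 5/2·(+0.0) = -979.3
ΔH°rxn = (+10.8) − (-979.3) = 990.1 kJ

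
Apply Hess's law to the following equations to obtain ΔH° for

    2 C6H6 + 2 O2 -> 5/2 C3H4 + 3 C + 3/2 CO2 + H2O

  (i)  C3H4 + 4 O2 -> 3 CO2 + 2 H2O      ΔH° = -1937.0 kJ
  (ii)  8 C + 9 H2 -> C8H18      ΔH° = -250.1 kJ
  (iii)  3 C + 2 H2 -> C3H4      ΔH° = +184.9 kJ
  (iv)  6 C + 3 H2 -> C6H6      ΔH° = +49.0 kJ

ΔH° = -511.8 kJ

(i) × 1/2: (1/2)·(-1937.0) = -968.5 kJ
(ii): not needed.
(iii) × 3: (3)·(+184.9) = +554.7 kJ
(iv) reversed and × 2: (-2)·(+49.0) = -98.0 kJ
ΔH° = (1/2)·(-1937.0) + (3)·(+184.9) + (-2)·(+49.0) = -511.8 kJ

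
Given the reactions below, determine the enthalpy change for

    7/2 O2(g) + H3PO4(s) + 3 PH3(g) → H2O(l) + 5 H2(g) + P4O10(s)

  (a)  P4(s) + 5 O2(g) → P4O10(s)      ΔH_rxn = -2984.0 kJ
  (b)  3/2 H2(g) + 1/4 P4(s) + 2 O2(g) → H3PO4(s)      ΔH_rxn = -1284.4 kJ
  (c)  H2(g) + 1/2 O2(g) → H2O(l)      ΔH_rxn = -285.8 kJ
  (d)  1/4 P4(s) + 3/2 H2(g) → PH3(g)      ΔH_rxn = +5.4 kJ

(a) as written (P4O10(s) already on the product side): -2984.0 kJ
(b) reversed (H3PO4(s) must end up as a reactant): +1284.4 kJ
(c) as written (H2O(l) already on the product side): -285.8 kJ
(d) reversed and × 3 (PH3(g) must end up as a reactant; ×3 to match 3 PH3(g) in the target): (-3)·(+5.4) = -16.2 kJ
ΔH_rxn = (1)·(-2984.0) + (-1)·(-1284.4) + (1)·(-285.8) + (-3)·(+5.4) = -2001.6 kJ

ΔH_rxn = -2001.6 kJ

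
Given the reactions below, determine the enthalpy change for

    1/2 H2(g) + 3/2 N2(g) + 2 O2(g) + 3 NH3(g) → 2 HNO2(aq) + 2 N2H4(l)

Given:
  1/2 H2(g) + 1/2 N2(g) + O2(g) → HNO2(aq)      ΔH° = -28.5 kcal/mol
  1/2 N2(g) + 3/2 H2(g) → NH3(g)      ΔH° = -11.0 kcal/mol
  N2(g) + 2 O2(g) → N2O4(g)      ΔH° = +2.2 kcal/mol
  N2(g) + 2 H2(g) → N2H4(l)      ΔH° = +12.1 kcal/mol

equation 1 × 2 (×2 to match 2 HNO2(aq) in the target): (2)·(-28.5) = -57.0 kcal/mol
equation 2 reversed and × 3 (reverse to put NH3(g) on the reactant side; scale by 3 for the 3 NH3(g)): (-3)·(-11.0) = +33.0 kcal/mol
equation 3: not needed (N2O4(g) appears nowhere else).
equation 4 × 2 (×2 to match 2 N2H4(l) in the target): (2)·(+12.1) = +24.2 kcal/mol
Since enthalpy is a state function, ΔH° = (-57.0) + (+33.0) + (+24.2) = 0.2 kcal/mol

ΔH° = 0.2 kcal/mol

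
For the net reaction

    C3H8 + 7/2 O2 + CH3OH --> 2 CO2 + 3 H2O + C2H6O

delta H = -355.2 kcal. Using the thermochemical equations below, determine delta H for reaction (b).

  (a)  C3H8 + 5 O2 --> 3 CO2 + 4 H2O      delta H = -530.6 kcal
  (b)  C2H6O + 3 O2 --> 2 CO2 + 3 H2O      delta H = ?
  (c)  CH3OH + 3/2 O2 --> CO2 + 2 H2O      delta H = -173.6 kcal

(a) as written: -530.6 kcal
(b) reversed: contributes −x
(c) as written: -173.6 kcal
-355.2 = (-530.6) + (-173.6) − x
x = (-355.2 − (-704.2)) / (-1) = -349.0 kcal

delta H = -349.0 kcal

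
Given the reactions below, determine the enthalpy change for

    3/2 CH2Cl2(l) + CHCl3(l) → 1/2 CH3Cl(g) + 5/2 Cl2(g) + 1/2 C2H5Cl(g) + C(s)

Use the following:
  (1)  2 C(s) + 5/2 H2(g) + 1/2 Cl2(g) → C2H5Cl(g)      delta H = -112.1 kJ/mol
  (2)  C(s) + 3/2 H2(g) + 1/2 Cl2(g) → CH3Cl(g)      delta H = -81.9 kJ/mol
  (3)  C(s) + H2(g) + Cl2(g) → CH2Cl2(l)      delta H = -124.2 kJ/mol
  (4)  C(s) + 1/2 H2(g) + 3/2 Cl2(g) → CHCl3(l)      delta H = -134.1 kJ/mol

delta H = 223.4 kJ/mol

(1) × 1/2 (scale by 1/2 for the 1/2 C2H5Cl(g)): (1/2)·(-112.1) = -56.05 kJ/mol
(2) × 1/2 (×1/2 to match 1/2 CH3Cl(g) in the target): (1/2)·(-81.9) = -40.95 kJ/mol
(3) reversed and × 3/2 (reverse to put CH2Cl2(l) on the reactant side; scale by 3/2 for the 3/2 CH2Cl2(l)): (-3/2)·(-124.2) = +186.3 kJ/mol
(4) reversed (reverse to put CHCl3(l) on the reactant side): +134.1 kJ/mol
delta H = (1/2)·(-112.1) + (1/2)·(-81.9) + (-3/2)·(-124.2) + (-1)·(-134.1) = 223.4 kJ/mol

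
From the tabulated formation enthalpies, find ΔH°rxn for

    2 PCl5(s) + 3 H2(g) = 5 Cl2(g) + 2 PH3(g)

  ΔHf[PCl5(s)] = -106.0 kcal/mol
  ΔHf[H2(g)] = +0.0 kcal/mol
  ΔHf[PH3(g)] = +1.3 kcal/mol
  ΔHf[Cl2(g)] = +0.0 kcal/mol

ΔH°rxn = 214.6 kcal/mol

ΔH°rxn = Σ nΔHf°(products) − Σ nΔHf°(reactants).
Products: 5·(+0.0) + 2·(+1.3) = +2.6
Reactants: 2·(-106.0) + 3·(+0.0) = -212.0
ΔH°rxn = (+2.6) − (-212.0) = 214.6 kcal/mol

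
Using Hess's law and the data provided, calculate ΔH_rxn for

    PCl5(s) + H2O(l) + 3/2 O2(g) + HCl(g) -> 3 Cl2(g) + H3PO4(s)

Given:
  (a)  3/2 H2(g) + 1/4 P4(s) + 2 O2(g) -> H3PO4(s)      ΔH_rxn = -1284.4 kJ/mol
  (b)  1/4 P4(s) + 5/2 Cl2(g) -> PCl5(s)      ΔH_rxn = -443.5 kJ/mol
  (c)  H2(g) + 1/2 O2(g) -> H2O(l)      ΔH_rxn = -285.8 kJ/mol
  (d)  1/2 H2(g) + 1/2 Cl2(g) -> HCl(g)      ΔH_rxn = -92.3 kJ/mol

(a) as written: -1284.4 kJ/mol
(b) reversed: +443.5 kJ/mol
(c) reversed: +285.8 kJ/mol
(d) reversed: +92.3 kJ/mol
By Hess's law, ΔH_rxn = (-1284.4) + (+443.5) + (+285.8) + (+92.3) = -462.8 kJ/mol

ΔH_rxn = -462.8 kJ/mol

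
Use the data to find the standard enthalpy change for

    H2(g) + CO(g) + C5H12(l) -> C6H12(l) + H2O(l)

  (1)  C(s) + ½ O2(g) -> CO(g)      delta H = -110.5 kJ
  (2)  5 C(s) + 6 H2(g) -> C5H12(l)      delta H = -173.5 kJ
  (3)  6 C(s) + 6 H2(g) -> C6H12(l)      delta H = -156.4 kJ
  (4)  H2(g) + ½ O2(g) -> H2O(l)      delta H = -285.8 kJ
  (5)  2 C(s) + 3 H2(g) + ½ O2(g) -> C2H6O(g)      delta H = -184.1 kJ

delta H = -158.2 kJ

(1) reversed (reverse to put CO(g) on the reactant side): +110.5 kJ
(2) reversed (reverse to put C5H12(l) on the reactant side): +173.5 kJ
(3) as written (C6H12(l) already on the product side): -156.4 kJ
(4) as written (H2O(l) already on the product side): -285.8 kJ
(5): not needed (C2H6O(g) appears nowhere else).
Since enthalpy is a state function, delta H = (-1)·(-110.5) + (-1)·(-173.5) + (1)·(-156.4) + (1)·(-285.8) = -158.2 kJ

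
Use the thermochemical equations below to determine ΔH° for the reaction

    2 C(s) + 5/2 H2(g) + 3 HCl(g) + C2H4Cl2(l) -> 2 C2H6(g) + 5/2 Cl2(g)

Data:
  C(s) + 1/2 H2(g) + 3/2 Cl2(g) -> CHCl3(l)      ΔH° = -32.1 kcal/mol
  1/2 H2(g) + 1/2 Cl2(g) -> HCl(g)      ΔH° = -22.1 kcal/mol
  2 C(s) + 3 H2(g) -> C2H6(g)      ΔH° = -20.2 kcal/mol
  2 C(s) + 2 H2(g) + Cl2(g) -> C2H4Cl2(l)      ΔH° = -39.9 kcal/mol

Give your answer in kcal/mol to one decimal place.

ΔH° = 65.8 kcal/mol

equation 1: not needed (CHCl3(l) appears nowhere else).
equation 2 reversed and × 3 (reverse to put HCl(g) on the reactant side; ×3 to match 3 HCl(g) in the target): (-3)·(-22.1) = +66.3 kcal/mol
equation 3 × 2 (×2 to match 2 C2H6(g) in the target): (2)·(-20.2) = -40.4 kcal/mol
equation 4 reversed (C2H4Cl2(l) must end up as a reactant): +39.9 kcal/mol
By Hess's law, ΔH° = (+66.3) + (-40.4) + (+39.9) = 65.8 kcal/mol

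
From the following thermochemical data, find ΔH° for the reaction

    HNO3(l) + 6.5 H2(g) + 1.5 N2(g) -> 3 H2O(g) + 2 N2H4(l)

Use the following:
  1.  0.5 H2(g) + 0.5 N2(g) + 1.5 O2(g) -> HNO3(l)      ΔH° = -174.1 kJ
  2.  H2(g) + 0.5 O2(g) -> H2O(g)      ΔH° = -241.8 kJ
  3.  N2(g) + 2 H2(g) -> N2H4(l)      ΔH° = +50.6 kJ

eq. 1 reversed (HNO3(l) must end up as a reactant): +174.1 kJ
eq. 2 × 3 (×3 to match 3 H2O(g) in the target): (3)·(-241.8) = -725.4 kJ
eq. 3 × 2 (×2 to match 2 N2H4(l) in the target): (2)·(+50.6) = +101.2 kJ
Combining the equations, ΔH° = (-1)·(-174.1) + (3)·(-241.8) + (2)·(+50.6) = -450.1 kJ

ΔH° = -450.1 kJ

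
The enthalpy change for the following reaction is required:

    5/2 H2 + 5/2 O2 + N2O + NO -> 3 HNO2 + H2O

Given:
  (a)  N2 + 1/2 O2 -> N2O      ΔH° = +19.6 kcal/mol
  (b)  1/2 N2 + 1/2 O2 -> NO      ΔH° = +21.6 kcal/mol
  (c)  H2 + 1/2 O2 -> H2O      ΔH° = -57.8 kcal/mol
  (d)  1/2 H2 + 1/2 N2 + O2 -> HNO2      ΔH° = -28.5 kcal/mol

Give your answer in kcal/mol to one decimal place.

(a) reversed (reverse to put N2O on the reactant side): -19.6 kcal/mol
(b) reversed (reverse to put NO on the reactant side): -21.6 kcal/mol
(c) as written (H2O already on the product side): -57.8 kcal/mol
(d) × 3 (×3 to match 3 HNO2 in the target): (3)·(-28.5) = -85.5 kcal/mol
ΔH° = (-19.6) + (-21.6) + (-57.8) + (-85.5) = -184.5 kcal/mol

ΔH° = -184.5 kcal/mol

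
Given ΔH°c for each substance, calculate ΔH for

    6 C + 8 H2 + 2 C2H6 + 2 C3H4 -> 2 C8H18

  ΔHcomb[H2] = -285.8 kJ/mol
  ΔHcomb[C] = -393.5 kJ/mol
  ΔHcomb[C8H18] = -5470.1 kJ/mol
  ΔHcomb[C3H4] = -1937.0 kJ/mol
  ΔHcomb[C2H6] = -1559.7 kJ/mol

Using ΔH = Σ nΔHc°(reactants) − Σ nΔHc°(products):
= [6·(-393.5) + 8·(-285.8) + 2·(-1559.7) + 2·(-1937.0)] − [2·(-5470.1)]
= -700.6 kJ/mol

ΔH = -700.6 kJ/mol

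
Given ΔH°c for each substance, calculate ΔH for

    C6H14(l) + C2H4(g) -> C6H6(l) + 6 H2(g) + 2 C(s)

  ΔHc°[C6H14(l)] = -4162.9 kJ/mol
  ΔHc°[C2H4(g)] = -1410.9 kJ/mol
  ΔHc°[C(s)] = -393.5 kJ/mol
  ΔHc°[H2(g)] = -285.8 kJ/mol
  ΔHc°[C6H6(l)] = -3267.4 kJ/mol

Using ΔH = Σ nΔHc°(reactants) − Σ nΔHc°(products):
= [1·(-4162.9) + 1·(-1410.9)] − [1·(-3267.4) + 6·(-285.8) + 2·(-393.5)]
= 195.4 kJ/mol

ΔH = 195.4 kJ/mol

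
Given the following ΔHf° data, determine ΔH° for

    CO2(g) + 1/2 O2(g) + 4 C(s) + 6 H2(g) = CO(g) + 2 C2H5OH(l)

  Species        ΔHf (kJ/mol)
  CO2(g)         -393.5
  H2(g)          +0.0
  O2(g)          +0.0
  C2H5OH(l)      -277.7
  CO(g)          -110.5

ΔH°rxn = Σ nΔHf°(products) − Σ nΔHf°(reactants).
Products: 1·(-110.5) + 2·(-277.7) = -665.9
Reactants: 1·(-393.5) + 1/2·(+0.0) + 4·(+0.0) + 6·(+0.0) = -393.5
ΔH° = (-665.9) − (-393.5) = -272.4 kJ/mol

ΔH° = -272.4 kJ/mol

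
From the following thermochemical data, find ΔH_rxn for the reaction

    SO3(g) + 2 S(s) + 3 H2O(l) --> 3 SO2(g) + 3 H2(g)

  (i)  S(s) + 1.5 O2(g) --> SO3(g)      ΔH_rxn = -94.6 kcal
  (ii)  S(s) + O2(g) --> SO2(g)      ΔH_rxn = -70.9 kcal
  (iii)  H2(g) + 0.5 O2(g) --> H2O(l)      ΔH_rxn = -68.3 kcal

(i) reversed (reverse to put SO3(g) on the reactant side): +94.6 kcal
(ii) × 3 (×3 to match 3 SO2(g) in the target): (3)·(-70.9) = -212.7 kcal
(iii) reversed and × 3 (reverse to put H2O(l) on the reactant side; ×3 to match 3 H2O(l) in the target): (-3)·(-68.3) = +204.9 kcal
ΔH_rxn = (-1)·(-94.6) + (3)·(-70.9) + (-3)·(-68.3) = 86.8 kcal

ΔH_rxn = 86.8 kcal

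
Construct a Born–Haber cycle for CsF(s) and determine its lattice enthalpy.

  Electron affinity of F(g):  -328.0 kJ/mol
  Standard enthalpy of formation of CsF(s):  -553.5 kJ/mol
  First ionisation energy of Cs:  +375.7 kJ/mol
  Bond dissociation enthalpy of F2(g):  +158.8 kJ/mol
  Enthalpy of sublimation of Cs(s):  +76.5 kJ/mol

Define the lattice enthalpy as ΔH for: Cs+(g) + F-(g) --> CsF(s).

U = -757.1 kJ/mol

ΔHf° = 1·ΔHsub + 1·(ΣIE) + 1/2·D(F2) + 1·EA + U
-553.5 = 1·(+76.5) + 1·(+375.7) + 1/2·(+158.8) + 1·(-328.0) + U
U = -553.5 − (+203.6) = -757.1 kJ/mol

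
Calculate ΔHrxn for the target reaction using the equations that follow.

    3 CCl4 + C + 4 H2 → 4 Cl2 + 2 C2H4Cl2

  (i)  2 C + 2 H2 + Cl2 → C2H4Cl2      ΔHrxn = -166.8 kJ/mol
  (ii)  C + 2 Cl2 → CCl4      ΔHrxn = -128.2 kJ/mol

(i) × 2 (scale by 2 for the 2 C2H4Cl2): (2)·(-166.8) = -333.6 kJ/mol
(ii) reversed and × 3 (reverse to put CCl4 on the reactant side; ×3 to match 3 CCl4 in the target): (-3)·(-128.2) = +384.6 kJ/mol
ΔHrxn = (-333.6) + (+384.6) = 51.0 kJ/mol

ΔHrxn = 51.0 kJ/mol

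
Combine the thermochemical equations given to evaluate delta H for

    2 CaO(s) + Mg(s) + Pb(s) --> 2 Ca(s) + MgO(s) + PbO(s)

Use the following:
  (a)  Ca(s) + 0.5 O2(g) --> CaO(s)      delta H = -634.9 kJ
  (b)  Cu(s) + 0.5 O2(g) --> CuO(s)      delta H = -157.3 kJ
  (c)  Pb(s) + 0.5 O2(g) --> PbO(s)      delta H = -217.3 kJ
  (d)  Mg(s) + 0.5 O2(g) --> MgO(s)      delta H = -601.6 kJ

(a) reversed and × 2 (reverse to put CaO(s) on the reactant side; scale by 2 for the 2 CaO(s)): (-2)·(-634.9) = +1269.8 kJ
(b): not needed (CuO(s) appears nowhere else).
(c) as written (PbO(s) already on the product side): -217.3 kJ
(d) as written (MgO(s) already on the product side): -601.6 kJ
Combining the equations, delta H = (-2)·(-634.9) + (1)·(-217.3) + (1)·(-601.6) = 450.9 kJ

delta H = 450.9 kJ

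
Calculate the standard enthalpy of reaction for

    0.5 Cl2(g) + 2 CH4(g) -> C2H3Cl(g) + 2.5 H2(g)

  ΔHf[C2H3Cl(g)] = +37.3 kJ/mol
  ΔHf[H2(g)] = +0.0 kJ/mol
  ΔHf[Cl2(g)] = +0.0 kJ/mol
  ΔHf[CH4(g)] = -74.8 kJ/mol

ΔH°rxn = Σ nΔHf°(products) − Σ nΔHf°(reactants).
Products: 1·(+37.3) + 5/2·(+0.0) = +37.3
Reactants: 1/2·(+0.0) + 2·(-74.8) = -149.6
ΔH° = (+37.3) − (-149.6) = 186.9 kJ/mol

ΔH° = 186.9 kJ/mol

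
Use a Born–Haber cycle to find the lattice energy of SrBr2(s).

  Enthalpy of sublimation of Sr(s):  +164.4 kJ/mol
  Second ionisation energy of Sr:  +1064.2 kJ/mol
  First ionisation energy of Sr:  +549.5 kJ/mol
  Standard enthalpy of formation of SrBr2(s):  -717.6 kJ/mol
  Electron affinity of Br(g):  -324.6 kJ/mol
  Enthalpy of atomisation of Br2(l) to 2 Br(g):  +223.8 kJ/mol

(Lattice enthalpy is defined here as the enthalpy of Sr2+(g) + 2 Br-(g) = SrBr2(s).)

ΔHf° = 1·ΔHsub + 1·(ΣIE) + 1·D(Br2) + 2·EA + U
-717.6 = 1·(+164.4) + 1·(+1613.7) + 1·(+223.8) + 2·(-324.6) + U
U = -717.6 − (+1352.7) = -2070.3 kJ/mol

U = -2070.3 kJ/mol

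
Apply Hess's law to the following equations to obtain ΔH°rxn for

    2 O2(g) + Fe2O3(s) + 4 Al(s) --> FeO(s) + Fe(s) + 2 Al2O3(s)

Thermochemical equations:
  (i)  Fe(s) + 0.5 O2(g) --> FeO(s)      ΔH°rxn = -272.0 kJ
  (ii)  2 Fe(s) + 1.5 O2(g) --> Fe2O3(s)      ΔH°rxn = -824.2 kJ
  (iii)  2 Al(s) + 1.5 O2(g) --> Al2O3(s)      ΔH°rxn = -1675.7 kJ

(i) as written: -272.0 kJ
(ii) reversed: +824.2 kJ
(iii) × 2: (2)·(-1675.7) = -3351.4 kJ
ΔH°rxn = (1)·(-272.0) + (-1)·(-824.2) + (2)·(-1675.7) = -2799.2 kJ

ΔH°rxn = -2799.2 kJ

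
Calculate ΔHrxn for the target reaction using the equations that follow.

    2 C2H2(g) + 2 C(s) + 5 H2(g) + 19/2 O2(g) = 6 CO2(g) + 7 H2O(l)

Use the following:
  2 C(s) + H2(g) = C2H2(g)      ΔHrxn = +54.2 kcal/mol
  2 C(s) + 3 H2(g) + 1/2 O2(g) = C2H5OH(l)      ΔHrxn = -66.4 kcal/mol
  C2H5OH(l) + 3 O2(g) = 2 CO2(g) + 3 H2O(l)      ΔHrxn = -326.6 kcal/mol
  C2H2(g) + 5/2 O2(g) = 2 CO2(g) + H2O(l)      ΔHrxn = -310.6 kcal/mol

ΔHrxn = -1150.8 kcal/mol

equation 1 reversed: -54.2 kcal/mol
equation 2 × 2: (2)·(-66.4) = -132.8 kcal/mol
equation 3 × 2: (2)·(-326.6) = -653.2 kcal/mol
equation 4 as written: -310.6 kcal/mol
Combining the equations, ΔHrxn = (-1)·(+54.2) + (2)·(-66.4) + (2)·(-326.6) + (1)·(-310.6) = -1150.8 kcal/mol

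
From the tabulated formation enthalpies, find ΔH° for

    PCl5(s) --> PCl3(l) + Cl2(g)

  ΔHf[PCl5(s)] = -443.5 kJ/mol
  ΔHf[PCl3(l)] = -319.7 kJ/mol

Products: 1·(-319.7) + 1·(+0.0) = -319.7
Reactants: 1·(-443.5) = -443.5
ΔH° = (-319.7) − (-443.5) = 123.8 kJ/mol

ΔH° = 123.8 kJ/mol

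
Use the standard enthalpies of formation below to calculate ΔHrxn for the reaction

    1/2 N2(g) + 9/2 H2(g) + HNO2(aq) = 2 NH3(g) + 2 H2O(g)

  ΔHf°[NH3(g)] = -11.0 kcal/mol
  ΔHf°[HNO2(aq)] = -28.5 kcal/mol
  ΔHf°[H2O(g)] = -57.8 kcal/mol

ΔH°rxn = Σ nΔHf°(products) − Σ nΔHf°(reactants).
Products: 2·(-11.0) + 2·(-57.8) = -137.6
Reactants: 1/2·(+0.0) + 9/2·(+0.0) + 1·(-28.5) = -28.5
ΔHrxn = (-137.6) − (-28.5) = -109.1 kcal/mol

ΔHrxn = -109.1 kcal/mol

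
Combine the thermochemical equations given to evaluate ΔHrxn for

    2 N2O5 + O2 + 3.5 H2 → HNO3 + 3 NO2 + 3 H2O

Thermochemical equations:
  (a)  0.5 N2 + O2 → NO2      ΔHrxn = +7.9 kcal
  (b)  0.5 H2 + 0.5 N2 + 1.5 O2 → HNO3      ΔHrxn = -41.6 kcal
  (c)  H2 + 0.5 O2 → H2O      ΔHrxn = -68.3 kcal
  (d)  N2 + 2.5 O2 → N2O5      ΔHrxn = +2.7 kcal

(a) × 3 (scale by 3 for the 3 NO2): (3)·(+7.9) = +23.7 kcal
(b) as written (HNO3 already on the product side): -41.6 kcal
(c) × 3 (×3 to match 3 H2O in the target): (3)·(-68.3) = -204.9 kcal
(d) reversed and × 2 (N2O5 must end up as a reactant; scale by 2 for the 2 N2O5): (-2)·(+2.7) = -5.4 kcal
ΔHrxn = (+23.7) + (-41.6) + (-204.9) + (-5.4) = -228.2 kcal

ΔHrxn = -228.2 kcal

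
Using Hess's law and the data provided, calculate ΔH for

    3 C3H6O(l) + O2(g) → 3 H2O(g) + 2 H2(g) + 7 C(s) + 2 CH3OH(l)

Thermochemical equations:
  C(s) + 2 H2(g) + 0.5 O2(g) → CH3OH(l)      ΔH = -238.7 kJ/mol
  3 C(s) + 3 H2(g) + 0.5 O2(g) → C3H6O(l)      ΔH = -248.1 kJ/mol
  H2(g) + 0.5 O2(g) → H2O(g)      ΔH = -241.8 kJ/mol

ΔH = -458.5 kJ/mol

equation 1 × 2: (2)·(-238.7) = -477.4 kJ/mol
equation 2 reversed and × 3: (-3)·(-248.1) = +744.3 kJ/mol
equation 3 × 3: (3)·(-241.8) = -725.4 kJ/mol
Combining the equations, ΔH = (-477.4) + (+744.3) + (-725.4) = -458.5 kJ/mol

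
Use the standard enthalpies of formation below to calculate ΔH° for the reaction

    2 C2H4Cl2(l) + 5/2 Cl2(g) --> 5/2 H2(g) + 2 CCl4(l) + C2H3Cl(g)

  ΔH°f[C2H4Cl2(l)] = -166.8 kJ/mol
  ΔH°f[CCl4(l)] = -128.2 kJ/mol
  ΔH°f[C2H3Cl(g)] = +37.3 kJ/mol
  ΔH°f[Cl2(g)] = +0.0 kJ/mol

ΔH° = 114.5 kJ/mol

Products: 5/2·(+0.0) + 2·(-128.2) + 1·(+37.3) = -219.1
Reactants: 2·(-166.8) + 5/2·(+0.0) = -333.6
ΔH° = (-219.1) − (-333.6) = 114.5 kJ/mol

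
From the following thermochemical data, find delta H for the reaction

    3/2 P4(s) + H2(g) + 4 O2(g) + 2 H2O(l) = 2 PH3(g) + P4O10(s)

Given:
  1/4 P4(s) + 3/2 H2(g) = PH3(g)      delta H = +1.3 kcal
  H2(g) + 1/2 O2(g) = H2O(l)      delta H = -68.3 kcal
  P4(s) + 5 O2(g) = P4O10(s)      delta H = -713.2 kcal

delta H = -574.0 kcal

equation 1 × 2 (×2 to match 2 PH3(g) in the target): (2)·(+1.3) = +2.6 kcal
equation 2 reversed and × 2 (reverse to put H2O(l) on the reactant side; ×2 to match 2 H2O(l) in the target): (-2)·(-68.3) = +136.6 kcal
equation 3 as written (P4O10(s) already on the product side): -713.2 kcal
delta H = (2)·(+1.3) + (-2)·(-68.3) + (1)·(-713.2) = -574.0 kcal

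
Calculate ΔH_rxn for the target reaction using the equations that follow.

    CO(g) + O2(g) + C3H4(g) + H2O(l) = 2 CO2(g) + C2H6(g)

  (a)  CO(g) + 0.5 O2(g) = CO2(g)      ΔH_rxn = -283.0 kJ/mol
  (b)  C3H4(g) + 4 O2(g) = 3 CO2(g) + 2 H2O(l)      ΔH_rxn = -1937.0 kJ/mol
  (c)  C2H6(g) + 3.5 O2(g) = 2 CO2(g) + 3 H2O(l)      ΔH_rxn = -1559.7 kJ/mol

(a) as written (CO(g) already on the reactant side): -283.0 kJ/mol
(b) as written (C3H4(g) already on the reactant side): -1937.0 kJ/mol
(c) reversed (reverse to put C2H6(g) on the product side): +1559.7 kJ/mol
Combining the equations, ΔH_rxn = (-283.0) + (-1937.0) + (+1559.7) = -660.3 kJ/mol

ΔH_rxn = -660.3 kJ/mol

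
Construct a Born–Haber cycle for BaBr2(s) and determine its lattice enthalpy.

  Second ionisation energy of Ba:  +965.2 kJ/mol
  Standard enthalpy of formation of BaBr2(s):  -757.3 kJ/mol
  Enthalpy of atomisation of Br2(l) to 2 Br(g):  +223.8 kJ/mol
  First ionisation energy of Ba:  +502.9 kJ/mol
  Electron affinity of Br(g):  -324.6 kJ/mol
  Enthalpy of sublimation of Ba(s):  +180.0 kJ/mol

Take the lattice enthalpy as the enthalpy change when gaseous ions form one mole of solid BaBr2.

U = -1980.0 kJ/mol

ΔHf° = 1·ΔHsub + 1·(ΣIE) + 1·D(Br2) + 2·EA + U
-757.3 = 1·(+180.0) + 1·(+1468.1) + 1·(+223.8) + 2·(-324.6) + U
U = -757.3 − (+1222.7) = -1980.0 kJ/mol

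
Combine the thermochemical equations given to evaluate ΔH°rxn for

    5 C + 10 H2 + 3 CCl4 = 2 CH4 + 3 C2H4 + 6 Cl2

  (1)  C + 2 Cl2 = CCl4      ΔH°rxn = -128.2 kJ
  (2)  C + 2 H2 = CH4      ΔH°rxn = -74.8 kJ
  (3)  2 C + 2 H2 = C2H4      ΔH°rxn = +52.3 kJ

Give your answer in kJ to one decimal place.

ΔH°rxn = 391.9 kJ

(1) reversed and × 3: (-3)·(-128.2) = +384.6 kJ
(2) × 2: (2)·(-74.8) = -149.6 kJ
(3) × 3: (3)·(+52.3) = +156.9 kJ
Combining the equations, ΔH°rxn = (-3)·(-128.2) + (2)·(-74.8) + (3)·(+52.3) = 391.9 kJ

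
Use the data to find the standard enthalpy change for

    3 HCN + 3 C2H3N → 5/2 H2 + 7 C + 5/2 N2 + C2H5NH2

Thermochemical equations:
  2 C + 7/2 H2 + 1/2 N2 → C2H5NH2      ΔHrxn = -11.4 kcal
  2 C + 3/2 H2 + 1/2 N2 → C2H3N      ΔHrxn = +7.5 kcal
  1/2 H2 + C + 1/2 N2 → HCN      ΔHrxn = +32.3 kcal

ΔHrxn = -130.8 kcal

equation 1 as written: -11.4 kcal
equation 2 reversed and × 3: (-3)·(+7.5) = -22.5 kcal
equation 3 reversed and × 3: (-3)·(+32.3) = -96.9 kcal
ΔHrxn = (1)·(-11.4) + (-3)·(+7.5) + (-3)·(+32.3) = -130.8 kcal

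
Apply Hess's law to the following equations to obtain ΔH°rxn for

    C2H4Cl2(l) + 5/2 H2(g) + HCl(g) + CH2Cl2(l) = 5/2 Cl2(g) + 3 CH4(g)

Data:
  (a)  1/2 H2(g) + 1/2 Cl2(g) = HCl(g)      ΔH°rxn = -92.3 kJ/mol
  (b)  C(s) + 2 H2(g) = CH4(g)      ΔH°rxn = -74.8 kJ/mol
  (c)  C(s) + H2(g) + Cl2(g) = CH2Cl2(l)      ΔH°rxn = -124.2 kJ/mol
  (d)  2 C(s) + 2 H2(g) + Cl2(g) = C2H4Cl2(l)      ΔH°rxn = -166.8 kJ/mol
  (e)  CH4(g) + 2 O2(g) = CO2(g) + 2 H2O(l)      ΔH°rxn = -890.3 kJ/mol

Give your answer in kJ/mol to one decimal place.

ΔH°rxn = 158.9 kJ/mol

(a) reversed: +92.3 kJ/mol
(b) × 3: (3)·(-74.8) = -224.4 kJ/mol
(c) reversed: +124.2 kJ/mol
(d) reversed: +166.8 kJ/mol
(e): not needed.
ΔH°rxn = (-1)·(-92.3) + (3)·(-74.8) + (-1)·(-124.2) + (-1)·(-166.8) = 158.9 kJ/mol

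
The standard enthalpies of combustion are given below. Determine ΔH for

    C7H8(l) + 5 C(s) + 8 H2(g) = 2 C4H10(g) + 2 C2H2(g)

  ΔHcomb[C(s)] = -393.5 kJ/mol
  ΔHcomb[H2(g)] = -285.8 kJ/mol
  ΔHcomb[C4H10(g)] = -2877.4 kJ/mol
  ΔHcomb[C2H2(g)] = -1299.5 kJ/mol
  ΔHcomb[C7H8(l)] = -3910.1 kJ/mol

ΔH = 189.8 kJ/mol

Using ΔH = Σ nΔHc°(reactants) − Σ nΔHc°(products):
= [1·(-3910.1) + 5·(-393.5) + 8·(-285.8)] − [2·(-2877.4) + 2·(-1299.5)]
= 189.8 kJ/mol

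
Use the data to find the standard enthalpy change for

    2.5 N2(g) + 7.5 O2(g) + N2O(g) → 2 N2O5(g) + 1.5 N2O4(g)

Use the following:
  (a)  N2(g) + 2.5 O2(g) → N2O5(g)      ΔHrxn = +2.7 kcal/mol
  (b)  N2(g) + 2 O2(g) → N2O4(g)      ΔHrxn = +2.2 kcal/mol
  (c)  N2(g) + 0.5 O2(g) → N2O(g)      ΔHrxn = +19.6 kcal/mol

ΔHrxn = -10.9 kcal/mol

(a) × 2 (×2 to match 2 N2O5(g) in the target): (2)·(+2.7) = +5.4 kcal/mol
(b) × 3/2 (×3/2 to match 3/2 N2O4(g) in the target): (3/2)·(+2.2) = +3.3 kcal/mol
(c) reversed (N2O(g) must end up as a reactant): -19.6 kcal/mol
ΔHrxn = (2)·(+2.7) + (3/2)·(+2.2) + (-1)·(+19.6) = -10.9 kcal/mol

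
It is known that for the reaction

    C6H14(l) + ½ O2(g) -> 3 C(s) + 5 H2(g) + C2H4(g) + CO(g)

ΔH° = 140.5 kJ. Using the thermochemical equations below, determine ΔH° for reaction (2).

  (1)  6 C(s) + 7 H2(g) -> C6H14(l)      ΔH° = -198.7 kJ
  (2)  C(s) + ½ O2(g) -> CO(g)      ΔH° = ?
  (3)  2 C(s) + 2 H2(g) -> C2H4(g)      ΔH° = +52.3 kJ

(1) reversed (C6H14(l) must end up as a reactant): +198.7 kJ
(2) as written (CO(g) already on the product side): contributes x
(3) as written (C2H4(g) already on the product side): +52.3 kJ
+140.5 = (+198.7) + (+52.3) + x
x = (+140.5 − (+251.0)) / (1) = -110.5 kJ

ΔH° = -110.5 kJ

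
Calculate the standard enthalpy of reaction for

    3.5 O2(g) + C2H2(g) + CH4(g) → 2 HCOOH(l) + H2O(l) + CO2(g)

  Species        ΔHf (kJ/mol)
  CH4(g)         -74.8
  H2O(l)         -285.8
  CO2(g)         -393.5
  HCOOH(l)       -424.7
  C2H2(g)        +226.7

ΔHrxn = -1680.6 kJ/mol

Products: 2·(-424.7) + 1·(-285.8) + 1·(-393.5) = -1528.7
Reactants: 7/2·(+0.0) + 1·(+226.7) + 1·(-74.8) = +151.9
ΔHrxn = (-1528.7) − (+151.9) = -1680.6 kJ/mol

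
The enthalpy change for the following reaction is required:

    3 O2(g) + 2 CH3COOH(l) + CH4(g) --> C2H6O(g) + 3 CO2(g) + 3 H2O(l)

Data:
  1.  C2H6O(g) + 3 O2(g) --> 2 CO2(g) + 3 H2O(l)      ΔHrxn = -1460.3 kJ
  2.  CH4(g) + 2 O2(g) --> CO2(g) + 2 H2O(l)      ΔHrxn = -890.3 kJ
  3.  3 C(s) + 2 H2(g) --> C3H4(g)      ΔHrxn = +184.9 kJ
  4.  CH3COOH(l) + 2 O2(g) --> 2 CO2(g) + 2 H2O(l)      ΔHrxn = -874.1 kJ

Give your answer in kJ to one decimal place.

eq. 1 reversed: +1460.3 kJ
eq. 2 as written: -890.3 kJ
eq. 3: not needed.
eq. 4 × 2: (2)·(-874.1) = -1748.2 kJ
ΔHrxn = (+1460.3) + (-890.3) + (-1748.2) = -1178.2 kJ

ΔHrxn = -1178.2 kJ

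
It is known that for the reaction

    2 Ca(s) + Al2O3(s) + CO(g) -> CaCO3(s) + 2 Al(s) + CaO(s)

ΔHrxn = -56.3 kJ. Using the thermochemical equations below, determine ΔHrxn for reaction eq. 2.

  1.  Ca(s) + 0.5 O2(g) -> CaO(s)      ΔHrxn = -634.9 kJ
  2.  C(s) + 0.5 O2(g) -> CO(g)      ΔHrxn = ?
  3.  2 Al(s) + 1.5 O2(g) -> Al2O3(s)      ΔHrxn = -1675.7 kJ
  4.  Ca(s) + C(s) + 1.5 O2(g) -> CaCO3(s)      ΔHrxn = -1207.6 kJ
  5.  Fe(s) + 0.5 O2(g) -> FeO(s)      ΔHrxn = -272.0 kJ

eq. 1 as written: -634.9 kJ
eq. 2 reversed: contributes −x
eq. 3 reversed: +1675.7 kJ
eq. 4 as written: -1207.6 kJ
eq. 5: not needed.
-56.3 = (-634.9) + (+1675.7) + (-1207.6) − x
x = (-56.3 − (-166.8)) / (-1) = -110.5 kJ

ΔHrxn = -110.5 kJ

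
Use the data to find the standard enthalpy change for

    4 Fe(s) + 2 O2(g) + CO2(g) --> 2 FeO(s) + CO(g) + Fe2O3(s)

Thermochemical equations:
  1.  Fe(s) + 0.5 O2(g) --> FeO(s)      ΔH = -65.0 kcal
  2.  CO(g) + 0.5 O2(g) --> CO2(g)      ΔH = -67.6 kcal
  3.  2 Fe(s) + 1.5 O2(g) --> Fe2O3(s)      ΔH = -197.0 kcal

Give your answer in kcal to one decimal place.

eq. 1 × 2 (×2 to match 2 FeO(s) in the target): (2)·(-65.0) = -130.0 kcal
eq. 2 reversed (CO(g) must end up as a product): +67.6 kcal
eq. 3 as written (Fe2O3(s) already on the product side): -197.0 kcal
By Hess's law, ΔH = (2)·(-65.0) + (-1)·(-67.6) + (1)·(-197.0) = -259.4 kcal

ΔH = -259.4 kcal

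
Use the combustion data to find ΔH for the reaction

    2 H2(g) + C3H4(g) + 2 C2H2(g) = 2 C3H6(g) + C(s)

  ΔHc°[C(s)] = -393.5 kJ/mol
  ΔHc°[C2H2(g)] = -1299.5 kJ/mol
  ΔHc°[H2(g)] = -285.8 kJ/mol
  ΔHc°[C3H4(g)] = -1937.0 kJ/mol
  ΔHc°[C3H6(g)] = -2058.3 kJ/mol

ΔH = -597.5 kJ/mol

With combustion enthalpies, reactants minus products:
= [2·(-285.8) + 1·(-1937.0) + 2·(-1299.5)] − [2·(-2058.3) + 1·(-393.5)]
= -597.5 kJ/mol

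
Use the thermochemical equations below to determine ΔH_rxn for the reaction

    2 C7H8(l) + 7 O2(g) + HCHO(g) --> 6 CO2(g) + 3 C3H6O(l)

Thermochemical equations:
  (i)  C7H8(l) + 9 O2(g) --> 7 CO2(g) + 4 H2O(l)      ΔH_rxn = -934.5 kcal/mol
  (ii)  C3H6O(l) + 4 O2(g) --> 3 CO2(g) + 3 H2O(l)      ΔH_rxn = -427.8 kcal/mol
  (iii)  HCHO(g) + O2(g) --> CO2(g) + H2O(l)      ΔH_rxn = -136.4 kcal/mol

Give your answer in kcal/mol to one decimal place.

ΔH_rxn = -722.0 kcal/mol

(i) × 2: (2)·(-934.5) = -1869.0 kcal/mol
(ii) reversed and × 3: (-3)·(-427.8) = +1283.4 kcal/mol
(iii) as written: -136.4 kcal/mol
By Hess's law, ΔH_rxn = (-1869.0) + (+1283.4) + (-136.4) = -722.0 kcal/mol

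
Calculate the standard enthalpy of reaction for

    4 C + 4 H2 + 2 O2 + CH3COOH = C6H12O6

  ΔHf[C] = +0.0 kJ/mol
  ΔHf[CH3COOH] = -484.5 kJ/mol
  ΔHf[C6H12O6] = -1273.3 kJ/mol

ΔH°rxn = Σ nΔHf°(products) − Σ nΔHf°(reactants).
Products: 1·(-1273.3) = -1273.3
Reactants: 4·(+0.0) + 4·(+0.0) + 2·(+0.0) + 1·(-484.5) = -484.5
ΔHrxn = (-1273.3) − (-484.5) = -788.8 kJ/mol

ΔHrxn = -788.8 kJ/mol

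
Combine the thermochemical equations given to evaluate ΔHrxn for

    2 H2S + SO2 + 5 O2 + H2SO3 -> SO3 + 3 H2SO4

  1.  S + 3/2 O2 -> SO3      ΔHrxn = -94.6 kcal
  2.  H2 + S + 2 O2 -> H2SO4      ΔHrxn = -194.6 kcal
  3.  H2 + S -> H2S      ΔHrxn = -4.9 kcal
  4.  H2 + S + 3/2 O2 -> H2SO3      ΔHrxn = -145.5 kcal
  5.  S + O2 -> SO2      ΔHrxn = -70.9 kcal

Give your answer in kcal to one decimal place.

ΔHrxn = -452.2 kcal

eq. 1 as written (SO3 already on the product side): -94.6 kcal
eq. 2 × 3 (scale by 3 for the 3 H2SO4): (3)·(-194.6) = -583.8 kcal
eq. 3 reversed and × 2 (reverse to put H2S on the reactant side; scale by 2 for the 2 H2S): (-2)·(-4.9) = +9.8 kcal
eq. 4 reversed (reverse to put H2SO3 on the reactant side): +145.5 kcal
eq. 5 reversed (reverse to put SO2 on the reactant side): +70.9 kcal
ΔHrxn = (-94.6) + (-583.8) + (+9.8) + (+145.5) + (+70.9) = -452.2 kcal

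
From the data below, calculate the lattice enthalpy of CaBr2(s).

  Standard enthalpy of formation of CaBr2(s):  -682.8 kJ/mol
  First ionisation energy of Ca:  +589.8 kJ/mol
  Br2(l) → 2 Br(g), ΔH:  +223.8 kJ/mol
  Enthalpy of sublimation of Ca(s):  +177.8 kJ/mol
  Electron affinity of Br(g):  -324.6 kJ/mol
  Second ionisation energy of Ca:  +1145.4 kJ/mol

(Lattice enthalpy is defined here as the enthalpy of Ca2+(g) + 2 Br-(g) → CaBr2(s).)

ΔHf° = 1·ΔHsub + 1·(ΣIE) + 1·D(Br2) + 2·EA + U
-682.8 = 1·(+177.8) + 1·(+1735.2) + 1·(+223.8) + 2·(-324.6) + U
U = -682.8 − (+1487.6) = -2170.4 kJ/mol

U = -2170.4 kJ/mol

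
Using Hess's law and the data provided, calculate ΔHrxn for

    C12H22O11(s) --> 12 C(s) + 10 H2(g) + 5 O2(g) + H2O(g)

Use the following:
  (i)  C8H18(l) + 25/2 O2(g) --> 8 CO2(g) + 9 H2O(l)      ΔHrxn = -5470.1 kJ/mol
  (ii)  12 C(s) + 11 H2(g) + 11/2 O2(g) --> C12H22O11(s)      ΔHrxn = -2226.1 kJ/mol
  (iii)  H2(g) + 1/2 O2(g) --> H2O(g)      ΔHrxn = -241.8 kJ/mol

ΔHrxn = 1984.3 kJ/mol

(i): not needed.
(ii) reversed: +2226.1 kJ/mol
(iii) as written: -241.8 kJ/mol
ΔHrxn = (-1)·(-2226.1) + (1)·(-241.8) = 1984.3 kJ/mol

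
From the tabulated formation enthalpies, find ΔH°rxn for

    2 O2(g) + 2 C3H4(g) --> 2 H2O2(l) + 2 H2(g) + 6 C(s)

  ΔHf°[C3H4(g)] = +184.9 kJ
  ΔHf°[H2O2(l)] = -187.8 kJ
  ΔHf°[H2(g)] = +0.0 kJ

Products: 2·(-187.8) + 2·(+0.0) + 6·(+0.0) = -375.6
Reactants: 2·(+0.0) + 2·(+184.9) = +369.8
ΔH°rxn = (-375.6) − (+369.8) = -745.4 kJ

ΔH°rxn = -745.4 kJ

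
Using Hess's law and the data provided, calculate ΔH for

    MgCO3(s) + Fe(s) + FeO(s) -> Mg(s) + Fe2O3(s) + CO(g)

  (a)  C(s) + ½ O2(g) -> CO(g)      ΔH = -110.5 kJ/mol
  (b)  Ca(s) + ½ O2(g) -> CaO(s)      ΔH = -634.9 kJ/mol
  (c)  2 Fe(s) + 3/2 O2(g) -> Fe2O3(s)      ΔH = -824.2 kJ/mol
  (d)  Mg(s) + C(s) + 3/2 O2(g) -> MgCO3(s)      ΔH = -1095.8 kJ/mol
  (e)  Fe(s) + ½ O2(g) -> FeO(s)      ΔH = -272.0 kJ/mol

(a) as written (CO(g) already on the product side): -110.5 kJ/mol
(b): not needed (CaO(s) appears nowhere else).
(c) as written (Fe2O3(s) already on the product side): -824.2 kJ/mol
(d) reversed (reverse to put MgCO3(s) on the reactant side): +1095.8 kJ/mol
(e) reversed (FeO(s) must end up as a reactant): +272.0 kJ/mol
By Hess's law, ΔH = (-110.5) + (-824.2) + (+1095.8) + (+272.0) = 433.1 kJ/mol

ΔH = 433.1 kJ/mol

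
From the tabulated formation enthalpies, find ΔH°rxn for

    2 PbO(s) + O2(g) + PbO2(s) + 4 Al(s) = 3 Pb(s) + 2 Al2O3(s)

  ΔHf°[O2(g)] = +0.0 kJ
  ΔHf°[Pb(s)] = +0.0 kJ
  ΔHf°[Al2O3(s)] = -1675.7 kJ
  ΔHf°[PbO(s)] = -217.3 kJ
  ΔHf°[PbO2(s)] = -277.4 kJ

Products: 3·(+0.0) + 2·(-1675.7) = -3351.4
Reactants: 2·(-217.3) + 1·(+0.0) + 1·(-277.4) + 4·(+0.0) = -712.0
ΔH°rxn = (-3351.4) − (-712.0) = -2639.4 kJ

ΔH°rxn = -2639.4 kJ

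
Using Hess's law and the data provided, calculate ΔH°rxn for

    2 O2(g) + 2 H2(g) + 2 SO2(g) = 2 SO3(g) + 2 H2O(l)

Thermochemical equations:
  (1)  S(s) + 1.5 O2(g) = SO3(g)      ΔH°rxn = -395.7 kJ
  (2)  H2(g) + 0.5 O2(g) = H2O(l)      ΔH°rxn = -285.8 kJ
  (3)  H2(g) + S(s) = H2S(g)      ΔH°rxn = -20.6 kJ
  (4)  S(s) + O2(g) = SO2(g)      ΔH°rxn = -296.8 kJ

ΔH°rxn = -769.4 kJ

(1) × 2: (2)·(-395.7) = -791.4 kJ
(2) × 2: (2)·(-285.8) = -571.6 kJ
(3): not needed.
(4) reversed and × 2: (-2)·(-296.8) = +593.6 kJ
Combining the equations, ΔH°rxn = (2)·(-395.7) + (2)·(-285.8) + (-2)·(-296.8) = -769.4 kJ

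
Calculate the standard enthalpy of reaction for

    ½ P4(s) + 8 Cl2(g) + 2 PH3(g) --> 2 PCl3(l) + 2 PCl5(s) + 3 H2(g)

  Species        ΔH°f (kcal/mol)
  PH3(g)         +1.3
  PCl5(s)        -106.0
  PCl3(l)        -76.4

Products: 2·(-76.4) + 2·(-106.0) + 3·(+0.0) = -364.8
Reactants: 1/2·(+0.0) + 8·(+0.0) + 2·(+1.3) = +2.6
ΔHrxn = (-364.8) − (+2.6) = -367.4 kcal/mol

ΔHrxn = -367.4 kcal/mol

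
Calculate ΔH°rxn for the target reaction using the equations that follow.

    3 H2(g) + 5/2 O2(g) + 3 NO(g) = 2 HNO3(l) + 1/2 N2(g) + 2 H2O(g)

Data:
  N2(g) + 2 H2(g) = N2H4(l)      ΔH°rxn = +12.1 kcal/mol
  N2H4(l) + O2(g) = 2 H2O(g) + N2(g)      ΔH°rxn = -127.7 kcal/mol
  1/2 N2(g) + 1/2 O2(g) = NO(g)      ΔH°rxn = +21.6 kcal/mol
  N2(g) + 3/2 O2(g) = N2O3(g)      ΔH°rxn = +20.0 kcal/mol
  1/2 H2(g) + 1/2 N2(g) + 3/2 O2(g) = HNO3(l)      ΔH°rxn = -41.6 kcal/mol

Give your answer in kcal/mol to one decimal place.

equation 1 as written: +12.1 kcal/mol
equation 2 as written: -127.7 kcal/mol
equation 3 reversed and × 3: (-3)·(+21.6) = -64.8 kcal/mol
equation 4: not needed.
equation 5 × 2: (2)·(-41.6) = -83.2 kcal/mol
By Hess's law, ΔH°rxn = (+12.1) + (-127.7) + (-64.8) + (-83.2) = -263.6 kcal/mol

ΔH°rxn = -263.6 kcal/mol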